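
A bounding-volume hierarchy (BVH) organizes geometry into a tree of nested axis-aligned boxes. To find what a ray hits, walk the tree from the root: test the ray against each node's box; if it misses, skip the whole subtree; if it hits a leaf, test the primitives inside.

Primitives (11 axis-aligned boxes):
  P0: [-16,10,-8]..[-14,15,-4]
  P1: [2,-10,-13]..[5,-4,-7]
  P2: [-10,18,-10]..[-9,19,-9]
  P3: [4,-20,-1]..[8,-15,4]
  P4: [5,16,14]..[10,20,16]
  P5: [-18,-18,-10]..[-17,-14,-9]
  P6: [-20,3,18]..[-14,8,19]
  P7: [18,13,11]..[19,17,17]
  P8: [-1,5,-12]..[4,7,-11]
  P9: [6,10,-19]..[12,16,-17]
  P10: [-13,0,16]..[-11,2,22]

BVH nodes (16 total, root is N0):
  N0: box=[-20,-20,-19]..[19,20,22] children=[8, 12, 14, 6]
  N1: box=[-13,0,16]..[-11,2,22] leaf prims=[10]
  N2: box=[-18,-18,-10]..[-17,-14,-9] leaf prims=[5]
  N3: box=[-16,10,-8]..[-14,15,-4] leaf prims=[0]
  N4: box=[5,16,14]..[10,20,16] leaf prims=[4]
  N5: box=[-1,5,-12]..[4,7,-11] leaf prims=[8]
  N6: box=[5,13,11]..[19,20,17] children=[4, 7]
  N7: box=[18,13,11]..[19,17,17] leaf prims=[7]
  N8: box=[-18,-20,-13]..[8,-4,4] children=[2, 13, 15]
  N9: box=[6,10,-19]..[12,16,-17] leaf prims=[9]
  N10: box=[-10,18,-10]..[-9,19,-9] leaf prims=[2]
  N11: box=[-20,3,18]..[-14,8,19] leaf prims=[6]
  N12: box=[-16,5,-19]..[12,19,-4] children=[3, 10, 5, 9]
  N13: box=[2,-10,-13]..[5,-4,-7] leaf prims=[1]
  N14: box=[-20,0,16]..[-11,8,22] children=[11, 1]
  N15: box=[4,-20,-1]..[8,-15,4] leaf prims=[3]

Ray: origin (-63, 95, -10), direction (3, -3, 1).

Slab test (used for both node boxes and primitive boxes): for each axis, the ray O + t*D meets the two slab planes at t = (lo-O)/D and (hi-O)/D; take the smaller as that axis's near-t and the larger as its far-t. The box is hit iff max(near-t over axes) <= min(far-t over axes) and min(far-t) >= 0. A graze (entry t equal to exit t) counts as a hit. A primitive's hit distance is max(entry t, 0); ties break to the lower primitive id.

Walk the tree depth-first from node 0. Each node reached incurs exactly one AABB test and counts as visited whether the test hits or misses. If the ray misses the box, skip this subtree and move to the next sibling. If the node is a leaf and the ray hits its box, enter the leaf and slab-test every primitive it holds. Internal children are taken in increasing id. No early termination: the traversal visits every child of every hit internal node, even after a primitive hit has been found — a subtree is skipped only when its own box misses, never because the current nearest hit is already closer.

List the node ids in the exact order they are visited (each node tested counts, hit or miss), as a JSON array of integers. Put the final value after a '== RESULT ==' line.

Walk:
N0 x:[43/3,82/3] y:[25,115/3] z:[-9,32] -> hit [25,82/3], descend [6, 8, 12, 14]
  N6 x:[68/3,82/3] y:[25,82/3] z:[21,27] -> hit [25,27], descend [4, 7]
    N4 x:[68/3,73/3] y:[25,79/3] z:[24,26] -> miss, prune
    N7 x:[27,82/3] y:[26,82/3] z:[21,27] -> hit [27,27] leaf, test {P7@t=27}
  N8 x:[15,71/3] y:[33,115/3] z:[-3,14] -> miss, prune
  N12 x:[47/3,25] y:[76/3,30] z:[-9,6] -> miss, prune
  N14 x:[43/3,52/3] y:[29,95/3] z:[26,32] -> miss, prune

Visited [0, 6, 4, 7, 8, 12, 14]. Tests: 7 box, 1 leaf. Nearest: P7.

== RESULT ==
[0, 6, 4, 7, 8, 12, 14]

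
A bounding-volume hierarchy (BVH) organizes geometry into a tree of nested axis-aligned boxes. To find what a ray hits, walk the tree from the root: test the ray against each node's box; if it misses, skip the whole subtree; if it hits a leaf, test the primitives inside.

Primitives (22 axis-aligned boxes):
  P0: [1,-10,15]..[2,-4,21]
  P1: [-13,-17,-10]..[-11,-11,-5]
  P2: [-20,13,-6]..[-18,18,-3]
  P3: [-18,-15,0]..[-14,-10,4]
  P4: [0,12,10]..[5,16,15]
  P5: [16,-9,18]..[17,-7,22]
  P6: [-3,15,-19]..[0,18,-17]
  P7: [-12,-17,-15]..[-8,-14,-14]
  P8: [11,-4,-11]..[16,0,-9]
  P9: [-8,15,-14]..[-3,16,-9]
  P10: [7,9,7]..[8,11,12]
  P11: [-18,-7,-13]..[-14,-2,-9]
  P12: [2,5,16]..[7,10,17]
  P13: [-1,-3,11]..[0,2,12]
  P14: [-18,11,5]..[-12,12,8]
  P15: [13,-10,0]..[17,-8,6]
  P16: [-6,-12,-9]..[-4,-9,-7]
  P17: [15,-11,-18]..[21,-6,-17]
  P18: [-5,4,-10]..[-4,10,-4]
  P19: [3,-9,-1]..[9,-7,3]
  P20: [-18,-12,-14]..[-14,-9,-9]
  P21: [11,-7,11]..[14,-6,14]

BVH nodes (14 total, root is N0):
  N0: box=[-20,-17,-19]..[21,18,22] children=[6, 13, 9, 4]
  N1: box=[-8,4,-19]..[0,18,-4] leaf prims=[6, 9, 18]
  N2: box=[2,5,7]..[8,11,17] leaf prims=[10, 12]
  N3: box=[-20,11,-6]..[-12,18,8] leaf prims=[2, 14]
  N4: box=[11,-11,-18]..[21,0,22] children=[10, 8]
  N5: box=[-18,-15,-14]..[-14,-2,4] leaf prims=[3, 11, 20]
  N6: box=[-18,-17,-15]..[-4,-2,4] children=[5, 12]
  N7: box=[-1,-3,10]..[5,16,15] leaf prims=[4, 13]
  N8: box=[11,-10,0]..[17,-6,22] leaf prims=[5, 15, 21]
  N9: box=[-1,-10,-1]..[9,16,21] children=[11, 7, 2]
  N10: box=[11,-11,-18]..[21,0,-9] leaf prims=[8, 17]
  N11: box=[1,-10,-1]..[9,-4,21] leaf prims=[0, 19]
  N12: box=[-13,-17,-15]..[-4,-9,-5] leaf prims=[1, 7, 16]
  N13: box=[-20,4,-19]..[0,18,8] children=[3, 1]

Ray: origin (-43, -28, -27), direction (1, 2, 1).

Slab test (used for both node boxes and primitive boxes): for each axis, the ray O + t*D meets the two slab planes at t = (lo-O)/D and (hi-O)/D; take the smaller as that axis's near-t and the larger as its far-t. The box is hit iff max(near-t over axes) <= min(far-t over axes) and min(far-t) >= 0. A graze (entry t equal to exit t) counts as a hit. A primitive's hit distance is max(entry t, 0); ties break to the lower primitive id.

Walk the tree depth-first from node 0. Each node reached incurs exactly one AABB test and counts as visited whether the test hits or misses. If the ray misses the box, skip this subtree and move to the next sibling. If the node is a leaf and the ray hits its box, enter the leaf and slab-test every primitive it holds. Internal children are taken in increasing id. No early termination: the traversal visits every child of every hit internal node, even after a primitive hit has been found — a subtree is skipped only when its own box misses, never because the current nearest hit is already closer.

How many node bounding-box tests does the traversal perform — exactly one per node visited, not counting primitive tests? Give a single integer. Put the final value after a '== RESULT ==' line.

Walk:
N0 x:[23,64] y:[11/2,23] z:[8,49] -> hit [23,23], descend [4, 6, 9, 13]
  N4 x:[54,64] y:[17/2,14] z:[9,49] -> miss, prune
  N6 x:[25,39] y:[11/2,13] z:[12,31] -> miss, prune
  N9 x:[42,52] y:[9,22] z:[26,48] -> miss, prune
  N13 x:[23,43] y:[16,23] z:[8,35] -> hit [23,23], descend [1, 3]
    N1 x:[35,43] y:[16,23] z:[8,23] -> miss, prune
    N3 x:[23,31] y:[39/2,23] z:[21,35] -> hit [23,23] leaf, test {P2@t=23, P14(miss)}

Summary -> nodes [0, 4, 6, 9, 13, 1, 3]; box-tests=7; leaf-entries=1; first=P2

== RESULT ==
7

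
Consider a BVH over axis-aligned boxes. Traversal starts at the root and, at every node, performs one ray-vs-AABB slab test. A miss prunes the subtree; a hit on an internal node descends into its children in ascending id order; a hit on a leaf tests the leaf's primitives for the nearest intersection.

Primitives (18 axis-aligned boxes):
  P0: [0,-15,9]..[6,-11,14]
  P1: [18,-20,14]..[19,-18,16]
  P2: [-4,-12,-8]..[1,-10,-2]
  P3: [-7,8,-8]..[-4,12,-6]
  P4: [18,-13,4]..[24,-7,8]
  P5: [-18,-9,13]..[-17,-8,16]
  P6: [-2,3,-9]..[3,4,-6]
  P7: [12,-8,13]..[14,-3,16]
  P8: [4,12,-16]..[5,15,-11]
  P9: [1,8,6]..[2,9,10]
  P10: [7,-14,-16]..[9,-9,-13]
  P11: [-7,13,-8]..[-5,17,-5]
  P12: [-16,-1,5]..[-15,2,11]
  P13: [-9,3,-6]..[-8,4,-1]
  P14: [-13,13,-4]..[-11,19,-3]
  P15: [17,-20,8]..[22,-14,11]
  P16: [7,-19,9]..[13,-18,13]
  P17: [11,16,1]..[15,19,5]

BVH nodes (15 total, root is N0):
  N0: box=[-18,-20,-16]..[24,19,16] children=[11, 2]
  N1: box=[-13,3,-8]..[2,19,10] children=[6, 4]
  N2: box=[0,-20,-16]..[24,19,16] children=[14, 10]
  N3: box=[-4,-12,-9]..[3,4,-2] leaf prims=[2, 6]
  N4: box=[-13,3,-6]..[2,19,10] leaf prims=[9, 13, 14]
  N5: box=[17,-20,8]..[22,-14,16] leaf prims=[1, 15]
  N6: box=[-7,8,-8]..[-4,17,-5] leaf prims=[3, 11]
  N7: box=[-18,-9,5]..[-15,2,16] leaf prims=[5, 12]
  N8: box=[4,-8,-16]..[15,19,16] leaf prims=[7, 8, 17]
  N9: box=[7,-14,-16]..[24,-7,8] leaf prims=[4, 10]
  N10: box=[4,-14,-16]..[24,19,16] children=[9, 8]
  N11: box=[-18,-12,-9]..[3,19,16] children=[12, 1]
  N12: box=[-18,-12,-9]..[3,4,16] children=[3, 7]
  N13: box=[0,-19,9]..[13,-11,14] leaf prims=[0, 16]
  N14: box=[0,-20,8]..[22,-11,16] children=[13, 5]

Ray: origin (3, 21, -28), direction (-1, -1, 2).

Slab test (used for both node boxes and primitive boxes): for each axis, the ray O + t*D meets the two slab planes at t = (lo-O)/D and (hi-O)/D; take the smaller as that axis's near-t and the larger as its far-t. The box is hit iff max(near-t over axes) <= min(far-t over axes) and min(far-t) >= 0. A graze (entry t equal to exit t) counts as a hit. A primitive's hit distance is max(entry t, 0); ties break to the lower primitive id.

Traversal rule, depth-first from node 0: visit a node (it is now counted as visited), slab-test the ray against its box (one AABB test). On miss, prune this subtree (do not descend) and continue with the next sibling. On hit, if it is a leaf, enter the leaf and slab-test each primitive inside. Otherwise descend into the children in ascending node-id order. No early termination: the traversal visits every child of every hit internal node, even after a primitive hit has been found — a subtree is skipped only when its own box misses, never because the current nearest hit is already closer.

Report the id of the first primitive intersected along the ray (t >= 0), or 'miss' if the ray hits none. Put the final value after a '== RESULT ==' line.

Trace the traversal:
N0 x:[-21,21] y:[2,41] z:[6,22] -> hit [6,21], descend [2, 11]
  N2 x:[-21,3] y:[2,41] z:[6,22] -> miss, prune
  N11 x:[0,21] y:[2,33] z:[19/2,22] -> hit [19/2,21], descend [1, 12]
    N1 x:[1,16] y:[2,18] z:[10,19] -> hit [10,16], descend [4, 6]
      N4 x:[1,16] y:[2,18] z:[11,19] -> hit [11,16] leaf, test {P9(miss), P13(miss), P14(miss)}
      N6 x:[7,10] y:[4,13] z:[10,23/2] -> hit [10,10] leaf, test {P3@t=10, P11(miss)}
    N12 x:[0,21] y:[17,33] z:[19/2,22] -> hit [17,21], descend [3, 7]
      N3 x:[0,7] y:[17,33] z:[19/2,13] -> miss, prune
      N7 x:[18,21] y:[19,30] z:[33/2,22] -> hit [19,21] leaf, test {P5(miss), P12@t=19}

9 AABB tests over nodes [0, 2, 11, 1, 4, 6, 12, 3, 7]; 3 leaves entered; closest P3.

== RESULT ==
3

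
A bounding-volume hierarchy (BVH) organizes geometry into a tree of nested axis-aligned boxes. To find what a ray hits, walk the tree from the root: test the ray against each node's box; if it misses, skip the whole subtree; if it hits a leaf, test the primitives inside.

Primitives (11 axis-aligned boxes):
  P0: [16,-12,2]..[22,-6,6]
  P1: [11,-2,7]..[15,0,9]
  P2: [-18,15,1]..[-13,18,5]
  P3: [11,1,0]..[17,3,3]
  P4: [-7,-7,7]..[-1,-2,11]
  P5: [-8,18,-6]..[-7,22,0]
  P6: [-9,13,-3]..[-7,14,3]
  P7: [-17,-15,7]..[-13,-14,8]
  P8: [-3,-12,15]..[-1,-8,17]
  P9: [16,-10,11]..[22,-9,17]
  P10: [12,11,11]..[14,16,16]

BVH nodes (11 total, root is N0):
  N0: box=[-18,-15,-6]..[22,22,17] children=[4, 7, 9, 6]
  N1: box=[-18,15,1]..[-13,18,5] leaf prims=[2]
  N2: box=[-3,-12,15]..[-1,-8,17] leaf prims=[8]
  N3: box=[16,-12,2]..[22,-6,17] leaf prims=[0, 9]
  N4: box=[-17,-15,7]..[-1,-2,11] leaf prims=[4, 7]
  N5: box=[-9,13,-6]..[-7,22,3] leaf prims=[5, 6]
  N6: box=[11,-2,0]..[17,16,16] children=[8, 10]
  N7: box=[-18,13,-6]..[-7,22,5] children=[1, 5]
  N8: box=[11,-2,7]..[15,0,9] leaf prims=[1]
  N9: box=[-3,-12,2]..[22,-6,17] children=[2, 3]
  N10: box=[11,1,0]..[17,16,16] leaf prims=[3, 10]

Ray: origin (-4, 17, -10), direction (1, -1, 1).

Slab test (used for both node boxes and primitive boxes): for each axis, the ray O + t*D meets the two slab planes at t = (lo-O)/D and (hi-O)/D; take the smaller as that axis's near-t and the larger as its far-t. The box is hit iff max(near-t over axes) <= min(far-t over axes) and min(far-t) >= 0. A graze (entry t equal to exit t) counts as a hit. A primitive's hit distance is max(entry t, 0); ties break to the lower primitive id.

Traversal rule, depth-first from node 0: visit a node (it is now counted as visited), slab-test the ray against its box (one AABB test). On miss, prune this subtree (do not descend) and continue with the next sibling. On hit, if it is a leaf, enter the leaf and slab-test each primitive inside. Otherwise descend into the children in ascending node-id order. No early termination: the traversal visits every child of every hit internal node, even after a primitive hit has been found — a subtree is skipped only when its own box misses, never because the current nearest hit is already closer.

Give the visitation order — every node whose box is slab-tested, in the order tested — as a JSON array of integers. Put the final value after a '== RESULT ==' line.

Walk:
N0 x:[-14,26] y:[-5,32] z:[4,27] -> hit [4,26], descend [4, 6, 7, 9]
  N4 x:[-13,3] y:[19,32] z:[17,21] -> miss, prune
  N6 x:[15,21] y:[1,19] z:[10,26] -> hit [15,19], descend [8, 10]
    N8 x:[15,19] y:[17,19] z:[17,19] -> hit [17,19] leaf, test {P1@t=17}
    N10 x:[15,21] y:[1,16] z:[10,26] -> hit [15,16] leaf, test {P3(miss), P10(miss)}
  N7 x:[-14,-3] y:[-5,4] z:[4,15] -> miss, prune
  N9 x:[1,26] y:[23,29] z:[12,27] -> hit [23,26], descend [2, 3]
    N2 x:[1,3] y:[25,29] z:[25,27] -> miss, prune
    N3 x:[20,26] y:[23,29] z:[12,27] -> hit [23,26] leaf, test {P0(miss), P9@t=26}

Summary -> nodes [0, 4, 6, 8, 10, 7, 9, 2, 3]; box-tests=9; leaf-entries=3; first=P1

== RESULT ==
[0, 4, 6, 8, 10, 7, 9, 2, 3]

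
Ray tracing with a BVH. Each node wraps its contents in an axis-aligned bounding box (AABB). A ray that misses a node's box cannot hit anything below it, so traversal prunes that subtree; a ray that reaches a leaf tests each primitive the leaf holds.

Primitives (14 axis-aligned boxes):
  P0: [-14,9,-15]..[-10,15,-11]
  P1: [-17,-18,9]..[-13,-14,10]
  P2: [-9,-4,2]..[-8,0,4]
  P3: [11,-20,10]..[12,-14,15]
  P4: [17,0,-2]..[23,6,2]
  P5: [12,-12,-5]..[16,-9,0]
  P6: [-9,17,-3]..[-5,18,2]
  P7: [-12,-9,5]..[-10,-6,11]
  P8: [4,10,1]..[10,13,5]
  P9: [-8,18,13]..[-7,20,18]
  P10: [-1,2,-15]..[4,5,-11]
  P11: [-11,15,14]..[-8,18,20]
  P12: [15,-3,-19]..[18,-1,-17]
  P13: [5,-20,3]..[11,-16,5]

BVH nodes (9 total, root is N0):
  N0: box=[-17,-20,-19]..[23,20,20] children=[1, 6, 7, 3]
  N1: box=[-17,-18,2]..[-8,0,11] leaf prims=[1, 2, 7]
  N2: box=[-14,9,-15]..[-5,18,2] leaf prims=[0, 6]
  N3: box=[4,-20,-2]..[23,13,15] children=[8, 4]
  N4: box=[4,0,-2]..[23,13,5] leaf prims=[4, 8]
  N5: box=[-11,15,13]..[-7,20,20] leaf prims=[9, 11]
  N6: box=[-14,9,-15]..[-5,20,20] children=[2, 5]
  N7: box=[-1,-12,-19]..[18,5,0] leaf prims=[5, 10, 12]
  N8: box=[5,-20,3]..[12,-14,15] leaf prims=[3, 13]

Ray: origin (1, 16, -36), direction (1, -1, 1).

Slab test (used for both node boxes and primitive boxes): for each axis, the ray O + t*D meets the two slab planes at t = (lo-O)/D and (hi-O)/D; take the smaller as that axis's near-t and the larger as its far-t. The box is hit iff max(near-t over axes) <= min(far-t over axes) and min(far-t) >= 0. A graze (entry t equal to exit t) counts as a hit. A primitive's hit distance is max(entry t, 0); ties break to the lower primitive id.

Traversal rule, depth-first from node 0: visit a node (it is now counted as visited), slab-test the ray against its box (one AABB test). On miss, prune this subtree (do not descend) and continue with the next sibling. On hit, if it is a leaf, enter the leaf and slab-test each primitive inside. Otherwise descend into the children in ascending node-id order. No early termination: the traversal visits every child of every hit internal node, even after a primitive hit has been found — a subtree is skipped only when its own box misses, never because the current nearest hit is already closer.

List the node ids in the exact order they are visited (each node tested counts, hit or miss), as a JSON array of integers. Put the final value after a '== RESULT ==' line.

Walk:
N0 x:[-18,22] y:[-4,36] z:[17,56] -> hit [17,22], descend [1, 3, 6, 7]
  N1 x:[-18,-9] y:[16,34] z:[38,47] -> miss, prune
  N3 x:[3,22] y:[3,36] z:[34,51] -> miss, prune
  N6 x:[-15,-6] y:[-4,7] z:[21,56] -> miss, prune
  N7 x:[-2,17] y:[11,28] z:[17,36] -> hit [17,17] leaf, test {P5(miss), P10(miss), P12@t=17}

Summary -> nodes [0, 1, 3, 6, 7]; box-tests=5; leaf-entries=1; first=P12

== RESULT ==
[0, 1, 3, 6, 7]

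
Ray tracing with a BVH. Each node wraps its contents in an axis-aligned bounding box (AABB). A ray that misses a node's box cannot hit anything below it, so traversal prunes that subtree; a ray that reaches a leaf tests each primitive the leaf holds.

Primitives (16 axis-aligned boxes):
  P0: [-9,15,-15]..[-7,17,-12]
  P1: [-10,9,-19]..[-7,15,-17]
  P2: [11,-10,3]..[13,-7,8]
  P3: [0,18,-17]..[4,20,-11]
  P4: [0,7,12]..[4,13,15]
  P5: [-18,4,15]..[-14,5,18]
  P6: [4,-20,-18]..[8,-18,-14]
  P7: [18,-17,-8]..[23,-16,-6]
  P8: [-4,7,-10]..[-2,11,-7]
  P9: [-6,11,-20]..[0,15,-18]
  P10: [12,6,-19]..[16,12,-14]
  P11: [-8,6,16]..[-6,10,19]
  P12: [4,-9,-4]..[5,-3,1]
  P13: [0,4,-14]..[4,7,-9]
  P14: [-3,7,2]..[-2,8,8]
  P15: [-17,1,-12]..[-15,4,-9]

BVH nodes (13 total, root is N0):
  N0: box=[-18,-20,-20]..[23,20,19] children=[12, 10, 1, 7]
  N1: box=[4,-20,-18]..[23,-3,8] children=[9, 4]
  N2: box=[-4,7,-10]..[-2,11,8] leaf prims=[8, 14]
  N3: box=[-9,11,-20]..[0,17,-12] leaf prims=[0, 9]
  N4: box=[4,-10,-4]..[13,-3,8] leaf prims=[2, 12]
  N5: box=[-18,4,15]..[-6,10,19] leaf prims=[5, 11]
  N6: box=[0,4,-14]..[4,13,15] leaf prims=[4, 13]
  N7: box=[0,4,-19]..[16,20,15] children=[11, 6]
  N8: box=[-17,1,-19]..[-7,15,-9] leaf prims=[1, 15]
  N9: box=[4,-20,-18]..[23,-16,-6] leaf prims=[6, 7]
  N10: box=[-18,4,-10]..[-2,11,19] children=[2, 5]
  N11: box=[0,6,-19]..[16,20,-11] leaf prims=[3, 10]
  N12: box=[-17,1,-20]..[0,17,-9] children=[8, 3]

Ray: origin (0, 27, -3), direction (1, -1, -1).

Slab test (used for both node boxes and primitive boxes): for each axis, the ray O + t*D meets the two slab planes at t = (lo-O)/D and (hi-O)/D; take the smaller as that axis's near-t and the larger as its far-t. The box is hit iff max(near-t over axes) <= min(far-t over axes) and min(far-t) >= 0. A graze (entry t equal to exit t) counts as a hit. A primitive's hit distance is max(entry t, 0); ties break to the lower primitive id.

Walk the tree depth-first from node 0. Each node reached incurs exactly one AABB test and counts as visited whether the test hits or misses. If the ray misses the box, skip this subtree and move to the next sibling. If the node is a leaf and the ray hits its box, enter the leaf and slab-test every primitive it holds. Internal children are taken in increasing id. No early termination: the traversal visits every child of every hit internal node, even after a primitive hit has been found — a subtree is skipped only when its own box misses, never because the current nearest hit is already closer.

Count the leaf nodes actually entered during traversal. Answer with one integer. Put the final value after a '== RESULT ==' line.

Trace the traversal:
N0 x:[-18,23] y:[7,47] z:[-22,17] -> hit [7,17], descend [1, 7, 10, 12]
  N1 x:[4,23] y:[30,47] z:[-11,15] -> miss, prune
  N7 x:[0,16] y:[7,23] z:[-18,16] -> hit [7,16], descend [6, 11]
    N6 x:[0,4] y:[14,23] z:[-18,11] -> miss, prune
    N11 x:[0,16] y:[7,21] z:[8,16] -> hit [8,16] leaf, test {P3(miss), P10@t=15}
  N10 x:[-18,-2] y:[16,23] z:[-22,7] -> miss, prune
  N12 x:[-17,0] y:[10,26] z:[6,17] -> miss, prune

Summary -> nodes [0, 1, 7, 6, 11, 10, 12]; box-tests=7; leaf-entries=1; first=P10

== RESULT ==
1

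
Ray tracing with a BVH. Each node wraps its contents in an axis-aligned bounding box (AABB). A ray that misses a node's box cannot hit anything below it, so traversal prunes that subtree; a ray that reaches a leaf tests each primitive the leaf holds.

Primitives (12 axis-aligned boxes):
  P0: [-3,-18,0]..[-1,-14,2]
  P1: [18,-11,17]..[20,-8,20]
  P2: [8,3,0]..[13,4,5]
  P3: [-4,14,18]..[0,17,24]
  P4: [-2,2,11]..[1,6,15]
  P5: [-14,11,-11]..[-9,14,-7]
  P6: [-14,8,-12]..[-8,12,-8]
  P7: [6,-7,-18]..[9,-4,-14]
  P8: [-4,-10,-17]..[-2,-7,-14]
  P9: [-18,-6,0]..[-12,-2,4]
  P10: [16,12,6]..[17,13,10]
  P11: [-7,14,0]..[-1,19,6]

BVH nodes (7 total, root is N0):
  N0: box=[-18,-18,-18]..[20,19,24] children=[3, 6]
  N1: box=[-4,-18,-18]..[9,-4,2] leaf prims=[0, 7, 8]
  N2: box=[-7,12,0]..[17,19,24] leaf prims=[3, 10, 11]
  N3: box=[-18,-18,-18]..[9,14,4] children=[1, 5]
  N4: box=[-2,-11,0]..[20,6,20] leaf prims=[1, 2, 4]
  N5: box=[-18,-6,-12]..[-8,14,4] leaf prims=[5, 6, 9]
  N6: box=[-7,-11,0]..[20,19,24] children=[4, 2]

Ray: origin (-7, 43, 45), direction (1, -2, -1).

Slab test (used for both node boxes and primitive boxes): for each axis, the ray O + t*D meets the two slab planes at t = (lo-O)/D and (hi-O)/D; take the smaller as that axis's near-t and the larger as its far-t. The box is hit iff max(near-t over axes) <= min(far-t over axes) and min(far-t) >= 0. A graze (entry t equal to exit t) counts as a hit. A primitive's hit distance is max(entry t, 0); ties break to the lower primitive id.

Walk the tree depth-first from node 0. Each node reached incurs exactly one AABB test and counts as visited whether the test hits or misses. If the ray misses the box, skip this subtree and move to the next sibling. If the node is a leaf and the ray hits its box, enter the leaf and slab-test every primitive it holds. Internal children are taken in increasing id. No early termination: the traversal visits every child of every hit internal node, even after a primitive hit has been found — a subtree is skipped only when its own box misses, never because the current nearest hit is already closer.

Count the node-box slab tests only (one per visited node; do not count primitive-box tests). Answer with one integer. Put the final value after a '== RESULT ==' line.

Trace the traversal:
N0 x:[-11,27] y:[12,61/2] z:[21,63] -> hit [21,27], descend [3, 6]
  N3 x:[-11,16] y:[29/2,61/2] z:[41,63] -> miss, prune
  N6 x:[0,27] y:[12,27] z:[21,45] -> hit [21,27], descend [2, 4]
    N2 x:[0,24] y:[12,31/2] z:[21,45] -> miss, prune
    N4 x:[5,27] y:[37/2,27] z:[25,45] -> hit [25,27] leaf, test {P1@t=51/2, P2(miss), P4(miss)}

order=[0, 3, 6, 2, 4]  |boxes|=5  |leaves|=1  hit=P1

== RESULT ==
5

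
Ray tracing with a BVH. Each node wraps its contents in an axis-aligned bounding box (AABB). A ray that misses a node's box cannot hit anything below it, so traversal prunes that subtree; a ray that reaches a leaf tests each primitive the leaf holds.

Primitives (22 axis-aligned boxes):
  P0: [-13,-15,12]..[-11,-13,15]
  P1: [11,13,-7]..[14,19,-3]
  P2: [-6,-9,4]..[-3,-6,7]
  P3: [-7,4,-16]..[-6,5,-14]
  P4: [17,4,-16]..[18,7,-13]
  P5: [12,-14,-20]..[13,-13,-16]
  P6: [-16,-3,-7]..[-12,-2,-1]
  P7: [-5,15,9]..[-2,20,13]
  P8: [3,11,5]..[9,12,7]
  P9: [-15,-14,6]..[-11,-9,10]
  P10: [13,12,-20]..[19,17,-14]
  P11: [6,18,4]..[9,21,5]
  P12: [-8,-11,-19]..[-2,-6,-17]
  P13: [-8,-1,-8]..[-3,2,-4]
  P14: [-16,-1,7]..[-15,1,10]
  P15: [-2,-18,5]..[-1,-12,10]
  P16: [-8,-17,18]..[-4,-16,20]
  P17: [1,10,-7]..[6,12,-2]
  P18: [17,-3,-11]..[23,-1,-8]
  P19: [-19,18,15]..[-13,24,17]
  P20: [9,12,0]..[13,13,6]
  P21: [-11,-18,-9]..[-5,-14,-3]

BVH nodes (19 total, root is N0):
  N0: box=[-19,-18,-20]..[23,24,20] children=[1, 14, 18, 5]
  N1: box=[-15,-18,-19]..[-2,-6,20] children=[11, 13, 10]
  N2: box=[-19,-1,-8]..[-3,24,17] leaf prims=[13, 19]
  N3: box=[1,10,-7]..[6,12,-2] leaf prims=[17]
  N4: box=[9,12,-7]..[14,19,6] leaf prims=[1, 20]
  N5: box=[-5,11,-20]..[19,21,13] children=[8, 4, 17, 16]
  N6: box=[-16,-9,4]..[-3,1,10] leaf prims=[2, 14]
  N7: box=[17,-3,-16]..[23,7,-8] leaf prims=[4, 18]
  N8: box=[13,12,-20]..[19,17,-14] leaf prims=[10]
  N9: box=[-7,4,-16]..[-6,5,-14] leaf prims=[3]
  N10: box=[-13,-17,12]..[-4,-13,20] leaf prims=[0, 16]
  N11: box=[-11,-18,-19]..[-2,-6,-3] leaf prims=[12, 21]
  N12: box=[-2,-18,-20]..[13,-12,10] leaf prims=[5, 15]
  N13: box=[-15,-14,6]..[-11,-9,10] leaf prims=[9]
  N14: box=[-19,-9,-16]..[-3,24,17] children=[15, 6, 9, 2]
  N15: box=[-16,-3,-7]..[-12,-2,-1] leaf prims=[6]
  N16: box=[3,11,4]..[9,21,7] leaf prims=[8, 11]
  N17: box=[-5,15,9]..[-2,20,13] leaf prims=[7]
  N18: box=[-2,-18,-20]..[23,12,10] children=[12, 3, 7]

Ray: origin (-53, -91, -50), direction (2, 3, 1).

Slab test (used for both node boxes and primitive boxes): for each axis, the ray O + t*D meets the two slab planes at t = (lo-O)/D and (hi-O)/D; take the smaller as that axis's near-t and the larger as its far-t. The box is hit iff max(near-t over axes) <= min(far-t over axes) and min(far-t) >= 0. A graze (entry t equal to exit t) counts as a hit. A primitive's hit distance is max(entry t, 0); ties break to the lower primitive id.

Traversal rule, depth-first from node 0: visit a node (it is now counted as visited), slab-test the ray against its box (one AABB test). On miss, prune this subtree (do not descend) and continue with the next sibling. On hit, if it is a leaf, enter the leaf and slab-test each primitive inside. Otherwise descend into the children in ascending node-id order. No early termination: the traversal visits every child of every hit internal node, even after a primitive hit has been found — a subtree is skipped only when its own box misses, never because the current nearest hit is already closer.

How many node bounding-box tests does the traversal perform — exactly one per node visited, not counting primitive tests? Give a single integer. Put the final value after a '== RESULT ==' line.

Walk:
N0 x:[17,38] y:[73/3,115/3] z:[30,70] -> hit [30,38], descend [1, 5, 14, 18]
  N1 x:[19,51/2] y:[73/3,85/3] z:[31,70] -> miss, prune
  N5 x:[24,36] y:[34,112/3] z:[30,63] -> hit [34,36], descend [4, 8, 16, 17]
    N4 x:[31,67/2] y:[103/3,110/3] z:[43,56] -> miss, prune
    N8 x:[33,36] y:[103/3,36] z:[30,36] -> hit [103/3,36] leaf, test {P10@t=103/3}
    N16 x:[28,31] y:[34,112/3] z:[54,57] -> miss, prune
    N17 x:[24,51/2] y:[106/3,37] z:[59,63] -> miss, prune
  N14 x:[17,25] y:[82/3,115/3] z:[34,67] -> miss, prune
  N18 x:[51/2,38] y:[73/3,103/3] z:[30,60] -> hit [30,103/3], descend [3, 7, 12]
    N3 x:[27,59/2] y:[101/3,103/3] z:[43,48] -> miss, prune
    N7 x:[35,38] y:[88/3,98/3] z:[34,42] -> miss, prune
    N12 x:[51/2,33] y:[73/3,79/3] z:[30,60] -> miss, prune

Summary -> nodes [0, 1, 5, 4, 8, 16, 17, 14, 18, 3, 7, 12]; box-tests=12; leaf-entries=1; first=P10

== RESULT ==
12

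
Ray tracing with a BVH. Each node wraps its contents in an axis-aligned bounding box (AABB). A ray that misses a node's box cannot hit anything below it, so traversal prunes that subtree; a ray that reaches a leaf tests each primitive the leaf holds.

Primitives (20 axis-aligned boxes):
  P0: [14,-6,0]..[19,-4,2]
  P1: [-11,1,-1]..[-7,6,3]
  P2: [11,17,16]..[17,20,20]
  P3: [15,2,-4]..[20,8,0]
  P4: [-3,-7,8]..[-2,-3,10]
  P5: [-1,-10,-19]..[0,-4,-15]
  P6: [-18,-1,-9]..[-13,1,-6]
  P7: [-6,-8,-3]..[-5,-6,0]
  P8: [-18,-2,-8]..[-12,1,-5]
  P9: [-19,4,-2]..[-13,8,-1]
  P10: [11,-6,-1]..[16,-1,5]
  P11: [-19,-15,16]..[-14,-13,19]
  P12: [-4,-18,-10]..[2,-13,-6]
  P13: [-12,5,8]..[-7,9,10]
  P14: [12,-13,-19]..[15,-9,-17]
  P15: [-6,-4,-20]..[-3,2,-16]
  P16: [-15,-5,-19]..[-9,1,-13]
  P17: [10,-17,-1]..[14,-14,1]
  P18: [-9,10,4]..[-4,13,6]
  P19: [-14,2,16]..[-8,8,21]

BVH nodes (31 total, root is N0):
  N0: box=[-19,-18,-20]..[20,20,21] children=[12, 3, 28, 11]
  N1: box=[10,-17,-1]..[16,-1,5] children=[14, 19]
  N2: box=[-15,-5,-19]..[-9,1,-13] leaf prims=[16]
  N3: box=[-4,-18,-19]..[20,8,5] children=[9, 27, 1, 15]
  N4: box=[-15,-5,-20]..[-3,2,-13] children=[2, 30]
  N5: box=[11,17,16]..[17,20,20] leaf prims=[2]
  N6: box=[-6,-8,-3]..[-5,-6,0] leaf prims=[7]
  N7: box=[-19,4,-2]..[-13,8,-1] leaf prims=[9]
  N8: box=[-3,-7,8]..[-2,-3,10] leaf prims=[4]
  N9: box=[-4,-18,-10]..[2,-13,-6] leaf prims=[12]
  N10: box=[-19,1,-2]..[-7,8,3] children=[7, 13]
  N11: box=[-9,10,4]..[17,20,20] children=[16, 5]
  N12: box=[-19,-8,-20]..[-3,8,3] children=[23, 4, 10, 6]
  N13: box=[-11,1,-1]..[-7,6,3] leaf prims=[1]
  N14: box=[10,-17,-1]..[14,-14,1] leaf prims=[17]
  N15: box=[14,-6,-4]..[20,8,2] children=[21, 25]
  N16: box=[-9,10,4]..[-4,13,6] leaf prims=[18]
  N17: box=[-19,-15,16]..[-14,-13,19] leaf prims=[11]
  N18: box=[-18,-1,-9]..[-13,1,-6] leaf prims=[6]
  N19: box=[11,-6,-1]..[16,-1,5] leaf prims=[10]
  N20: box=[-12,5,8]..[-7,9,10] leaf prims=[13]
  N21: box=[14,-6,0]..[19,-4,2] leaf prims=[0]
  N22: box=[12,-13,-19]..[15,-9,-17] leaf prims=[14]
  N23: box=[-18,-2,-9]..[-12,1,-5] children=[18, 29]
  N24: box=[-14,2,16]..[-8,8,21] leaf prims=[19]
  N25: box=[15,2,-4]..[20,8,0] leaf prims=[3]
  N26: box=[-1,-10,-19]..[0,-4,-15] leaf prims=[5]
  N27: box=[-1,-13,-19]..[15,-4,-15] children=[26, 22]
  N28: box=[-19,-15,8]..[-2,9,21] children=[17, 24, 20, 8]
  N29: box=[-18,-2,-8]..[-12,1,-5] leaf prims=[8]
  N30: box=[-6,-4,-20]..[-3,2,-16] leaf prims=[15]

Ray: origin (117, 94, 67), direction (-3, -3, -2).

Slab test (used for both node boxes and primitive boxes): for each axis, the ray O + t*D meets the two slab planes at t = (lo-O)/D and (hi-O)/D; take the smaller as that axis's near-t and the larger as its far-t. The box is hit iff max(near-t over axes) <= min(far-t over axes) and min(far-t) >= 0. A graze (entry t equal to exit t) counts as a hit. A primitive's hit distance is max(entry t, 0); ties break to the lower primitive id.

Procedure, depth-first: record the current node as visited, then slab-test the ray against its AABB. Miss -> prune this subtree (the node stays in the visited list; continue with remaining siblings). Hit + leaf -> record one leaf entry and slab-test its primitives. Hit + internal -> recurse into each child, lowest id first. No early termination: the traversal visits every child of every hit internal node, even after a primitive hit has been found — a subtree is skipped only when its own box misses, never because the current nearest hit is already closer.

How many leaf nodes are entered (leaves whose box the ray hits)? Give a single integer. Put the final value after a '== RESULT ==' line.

Traverse from the root:
N0 x:[97/3,136/3] y:[74/3,112/3] z:[23,87/2] -> hit [97/3,112/3], descend [3, 11, 12, 28]
  N3 x:[97/3,121/3] y:[86/3,112/3] z:[31,43] -> hit [97/3,112/3], descend [1, 9, 15, 27]
    N1 x:[101/3,107/3] y:[95/3,37] z:[31,34] -> hit [101/3,34], descend [14, 19]
      N14 x:[103/3,107/3] y:[36,37] z:[33,34] -> miss, prune
      N19 x:[101/3,106/3] y:[95/3,100/3] z:[31,34] -> miss, prune
    N9 x:[115/3,121/3] y:[107/3,112/3] z:[73/2,77/2] -> miss, prune
    N15 x:[97/3,103/3] y:[86/3,100/3] z:[65/2,71/2] -> hit [65/2,100/3], descend [21, 25]
      N21 x:[98/3,103/3] y:[98/3,100/3] z:[65/2,67/2] -> hit [98/3,100/3] leaf, test {P0@t=98/3}
      N25 x:[97/3,34] y:[86/3,92/3] z:[67/2,71/2] -> miss, prune
    N27 x:[34,118/3] y:[98/3,107/3] z:[41,43] -> miss, prune
  N11 x:[100/3,42] y:[74/3,28] z:[47/2,63/2] -> miss, prune
  N12 x:[40,136/3] y:[86/3,34] z:[32,87/2] -> miss, prune
  N28 x:[119/3,136/3] y:[85/3,109/3] z:[23,59/2] -> miss, prune

order=[0, 3, 1, 14, 19, 9, 15, 21, 25, 27, 11, 12, 28]  |boxes|=13  |leaves|=1  hit=P0

== RESULT ==
1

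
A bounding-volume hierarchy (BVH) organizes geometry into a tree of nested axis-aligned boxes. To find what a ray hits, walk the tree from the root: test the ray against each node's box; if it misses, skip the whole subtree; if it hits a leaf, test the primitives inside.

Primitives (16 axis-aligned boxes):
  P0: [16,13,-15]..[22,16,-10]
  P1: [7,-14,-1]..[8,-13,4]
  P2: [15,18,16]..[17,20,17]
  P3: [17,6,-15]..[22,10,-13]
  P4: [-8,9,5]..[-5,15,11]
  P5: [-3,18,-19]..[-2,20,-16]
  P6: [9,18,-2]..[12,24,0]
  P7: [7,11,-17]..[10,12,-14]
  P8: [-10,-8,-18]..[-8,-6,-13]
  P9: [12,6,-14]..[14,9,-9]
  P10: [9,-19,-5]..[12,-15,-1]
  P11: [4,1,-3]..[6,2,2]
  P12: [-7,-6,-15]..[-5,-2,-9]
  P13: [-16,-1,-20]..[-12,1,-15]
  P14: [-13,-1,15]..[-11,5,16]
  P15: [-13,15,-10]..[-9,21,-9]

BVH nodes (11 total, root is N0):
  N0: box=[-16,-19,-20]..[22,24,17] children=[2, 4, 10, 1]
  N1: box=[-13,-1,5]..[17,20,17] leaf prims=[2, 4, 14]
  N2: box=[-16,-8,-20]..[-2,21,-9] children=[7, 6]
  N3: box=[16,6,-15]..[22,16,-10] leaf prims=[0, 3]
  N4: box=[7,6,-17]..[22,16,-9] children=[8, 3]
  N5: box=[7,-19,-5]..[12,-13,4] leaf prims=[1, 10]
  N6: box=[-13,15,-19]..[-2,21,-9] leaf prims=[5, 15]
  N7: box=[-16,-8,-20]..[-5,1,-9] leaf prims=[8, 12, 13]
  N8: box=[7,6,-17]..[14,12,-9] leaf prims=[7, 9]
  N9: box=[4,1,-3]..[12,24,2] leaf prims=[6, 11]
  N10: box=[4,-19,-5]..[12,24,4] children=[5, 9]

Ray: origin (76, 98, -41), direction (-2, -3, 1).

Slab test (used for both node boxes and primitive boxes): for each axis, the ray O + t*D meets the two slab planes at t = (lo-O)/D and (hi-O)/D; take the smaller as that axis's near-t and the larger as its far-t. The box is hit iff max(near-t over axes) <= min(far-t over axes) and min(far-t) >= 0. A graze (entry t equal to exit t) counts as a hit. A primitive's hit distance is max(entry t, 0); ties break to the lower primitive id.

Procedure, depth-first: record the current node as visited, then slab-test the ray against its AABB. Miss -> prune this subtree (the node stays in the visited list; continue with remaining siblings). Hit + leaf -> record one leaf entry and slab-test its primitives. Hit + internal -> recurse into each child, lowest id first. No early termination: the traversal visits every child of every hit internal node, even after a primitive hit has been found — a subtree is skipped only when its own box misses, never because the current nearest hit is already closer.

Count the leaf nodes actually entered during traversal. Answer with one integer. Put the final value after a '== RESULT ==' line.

Traverse from the root:
N0 x:[27,46] y:[74/3,39] z:[21,58] -> hit [27,39], descend [1, 2, 4, 10]
  N1 x:[59/2,89/2] y:[26,33] z:[46,58] -> miss, prune
  N2 x:[39,46] y:[77/3,106/3] z:[21,32] -> miss, prune
  N4 x:[27,69/2] y:[82/3,92/3] z:[24,32] -> hit [82/3,92/3], descend [3, 8]
    N3 x:[27,30] y:[82/3,92/3] z:[26,31] -> hit [82/3,30] leaf, test {P0@t=82/3, P3(miss)}
    N8 x:[31,69/2] y:[86/3,92/3] z:[24,32] -> miss, prune
  N10 x:[32,36] y:[74/3,39] z:[36,45] -> hit [36,36], descend [5, 9]
    N5 x:[32,69/2] y:[37,39] z:[36,45] -> miss, prune
    N9 x:[32,36] y:[74/3,97/3] z:[38,43] -> miss, prune

Visited [0, 1, 2, 4, 3, 8, 10, 5, 9]. Tests: 9 box, 1 leaf. Nearest: P0.

== RESULT ==
1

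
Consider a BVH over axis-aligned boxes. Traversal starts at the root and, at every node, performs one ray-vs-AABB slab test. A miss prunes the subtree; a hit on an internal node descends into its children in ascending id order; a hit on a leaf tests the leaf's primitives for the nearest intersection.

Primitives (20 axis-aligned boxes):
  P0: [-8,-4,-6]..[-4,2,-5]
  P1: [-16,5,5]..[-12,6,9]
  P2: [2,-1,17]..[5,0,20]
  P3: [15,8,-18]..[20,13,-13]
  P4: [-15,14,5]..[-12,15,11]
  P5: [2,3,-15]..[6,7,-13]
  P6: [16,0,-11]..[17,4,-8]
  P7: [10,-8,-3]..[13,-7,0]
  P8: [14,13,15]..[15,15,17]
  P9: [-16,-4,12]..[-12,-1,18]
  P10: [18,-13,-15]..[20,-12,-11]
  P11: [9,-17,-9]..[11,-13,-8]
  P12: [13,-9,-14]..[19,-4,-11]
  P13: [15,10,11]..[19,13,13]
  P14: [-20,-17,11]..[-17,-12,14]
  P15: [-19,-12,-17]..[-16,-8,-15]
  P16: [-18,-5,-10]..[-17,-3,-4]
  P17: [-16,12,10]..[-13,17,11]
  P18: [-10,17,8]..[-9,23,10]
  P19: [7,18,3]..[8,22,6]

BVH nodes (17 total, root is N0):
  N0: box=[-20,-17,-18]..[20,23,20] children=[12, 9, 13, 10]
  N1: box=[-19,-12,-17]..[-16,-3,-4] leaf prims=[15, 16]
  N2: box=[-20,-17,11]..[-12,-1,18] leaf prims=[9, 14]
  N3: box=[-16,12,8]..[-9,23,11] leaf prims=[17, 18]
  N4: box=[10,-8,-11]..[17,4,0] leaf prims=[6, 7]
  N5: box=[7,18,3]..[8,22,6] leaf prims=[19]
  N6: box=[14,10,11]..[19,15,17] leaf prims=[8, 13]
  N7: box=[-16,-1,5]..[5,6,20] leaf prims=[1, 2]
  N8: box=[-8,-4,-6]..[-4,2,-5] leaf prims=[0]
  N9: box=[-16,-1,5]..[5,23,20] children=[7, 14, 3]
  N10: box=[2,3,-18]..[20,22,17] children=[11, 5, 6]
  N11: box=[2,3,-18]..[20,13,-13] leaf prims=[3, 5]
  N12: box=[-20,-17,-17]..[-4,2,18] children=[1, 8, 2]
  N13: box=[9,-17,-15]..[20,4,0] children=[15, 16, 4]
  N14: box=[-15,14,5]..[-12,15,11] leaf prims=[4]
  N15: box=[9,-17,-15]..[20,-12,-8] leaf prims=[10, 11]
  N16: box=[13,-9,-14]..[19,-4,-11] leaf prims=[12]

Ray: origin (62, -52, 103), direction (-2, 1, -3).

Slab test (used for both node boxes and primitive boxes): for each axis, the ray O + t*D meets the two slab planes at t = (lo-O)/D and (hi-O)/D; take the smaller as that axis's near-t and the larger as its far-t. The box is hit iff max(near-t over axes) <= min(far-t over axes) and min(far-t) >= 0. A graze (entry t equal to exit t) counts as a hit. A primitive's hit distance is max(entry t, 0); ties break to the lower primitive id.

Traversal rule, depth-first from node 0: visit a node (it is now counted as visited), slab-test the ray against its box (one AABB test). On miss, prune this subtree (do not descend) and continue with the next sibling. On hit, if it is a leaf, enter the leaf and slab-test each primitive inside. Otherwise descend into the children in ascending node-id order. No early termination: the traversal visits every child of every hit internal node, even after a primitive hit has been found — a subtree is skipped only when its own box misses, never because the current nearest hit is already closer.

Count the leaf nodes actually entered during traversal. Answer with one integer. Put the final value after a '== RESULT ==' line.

Trace the traversal:
N0 x:[21,41] y:[35,75] z:[83/3,121/3] -> hit [35,121/3], descend [9, 10, 12, 13]
  N9 x:[57/2,39] y:[51,75] z:[83/3,98/3] -> miss, prune
  N10 x:[21,30] y:[55,74] z:[86/3,121/3] -> miss, prune
  N12 x:[33,41] y:[35,54] z:[85/3,40] -> hit [35,40], descend [1, 2, 8]
    N1 x:[39,81/2] y:[40,49] z:[107/3,40] -> hit [40,40] leaf, test {P15@t=40, P16(miss)}
    N2 x:[37,41] y:[35,51] z:[85/3,92/3] -> miss, prune
    N8 x:[33,35] y:[48,54] z:[36,109/3] -> miss, prune
  N13 x:[21,53/2] y:[35,56] z:[103/3,118/3] -> miss, prune

Visited [0, 9, 10, 12, 1, 2, 8, 13]. Tests: 8 box, 1 leaf. Nearest: P15.

== RESULT ==
1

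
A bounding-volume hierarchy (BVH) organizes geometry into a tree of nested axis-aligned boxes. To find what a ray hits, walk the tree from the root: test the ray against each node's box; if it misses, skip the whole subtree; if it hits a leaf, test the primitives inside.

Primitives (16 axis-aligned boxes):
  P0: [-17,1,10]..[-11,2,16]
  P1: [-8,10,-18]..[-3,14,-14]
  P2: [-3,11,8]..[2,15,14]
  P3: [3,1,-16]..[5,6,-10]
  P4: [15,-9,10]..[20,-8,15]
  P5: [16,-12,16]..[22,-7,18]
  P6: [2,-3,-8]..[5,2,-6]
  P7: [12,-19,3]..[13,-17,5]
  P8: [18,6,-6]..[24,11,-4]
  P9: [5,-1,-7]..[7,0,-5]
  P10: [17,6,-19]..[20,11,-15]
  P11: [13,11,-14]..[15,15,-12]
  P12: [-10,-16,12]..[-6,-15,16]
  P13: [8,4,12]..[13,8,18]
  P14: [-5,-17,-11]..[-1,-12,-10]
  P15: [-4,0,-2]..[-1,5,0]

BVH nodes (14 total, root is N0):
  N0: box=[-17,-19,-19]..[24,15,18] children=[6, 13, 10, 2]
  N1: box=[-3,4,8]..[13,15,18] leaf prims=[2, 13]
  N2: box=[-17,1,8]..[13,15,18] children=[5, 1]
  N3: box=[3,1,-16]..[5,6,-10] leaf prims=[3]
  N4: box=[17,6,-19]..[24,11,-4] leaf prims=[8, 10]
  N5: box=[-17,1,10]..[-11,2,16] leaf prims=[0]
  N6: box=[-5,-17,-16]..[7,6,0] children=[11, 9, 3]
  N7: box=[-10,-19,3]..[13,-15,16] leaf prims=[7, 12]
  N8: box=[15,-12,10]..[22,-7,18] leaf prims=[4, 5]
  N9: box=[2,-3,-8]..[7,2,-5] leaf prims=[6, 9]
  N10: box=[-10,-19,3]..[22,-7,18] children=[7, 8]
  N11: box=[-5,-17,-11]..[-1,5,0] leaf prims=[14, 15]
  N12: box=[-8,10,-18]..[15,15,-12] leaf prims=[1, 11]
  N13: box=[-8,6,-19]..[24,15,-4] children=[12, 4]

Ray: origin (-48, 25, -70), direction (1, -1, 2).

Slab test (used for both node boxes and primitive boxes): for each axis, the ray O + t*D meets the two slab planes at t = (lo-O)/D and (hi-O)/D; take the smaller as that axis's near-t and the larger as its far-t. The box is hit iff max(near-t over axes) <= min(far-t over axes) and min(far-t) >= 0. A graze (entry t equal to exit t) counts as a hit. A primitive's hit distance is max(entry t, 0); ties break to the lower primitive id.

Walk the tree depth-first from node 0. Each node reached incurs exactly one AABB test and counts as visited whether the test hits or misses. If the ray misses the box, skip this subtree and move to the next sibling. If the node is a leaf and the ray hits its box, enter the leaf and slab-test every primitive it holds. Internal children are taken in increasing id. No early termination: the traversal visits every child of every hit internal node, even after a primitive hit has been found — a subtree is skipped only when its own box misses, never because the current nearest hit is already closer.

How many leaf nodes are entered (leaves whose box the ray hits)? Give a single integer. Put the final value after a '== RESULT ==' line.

Trace the traversal:
N0 x:[31,72] y:[10,44] z:[51/2,44] -> hit [31,44], descend [2, 6, 10, 13]
  N2 x:[31,61] y:[10,24] z:[39,44] -> miss, prune
  N6 x:[43,55] y:[19,42] z:[27,35] -> miss, prune
  N10 x:[38,70] y:[32,44] z:[73/2,44] -> hit [38,44], descend [7, 8]
    N7 x:[38,61] y:[40,44] z:[73/2,43] -> hit [40,43] leaf, test {P7(miss), P12@t=41}
    N8 x:[63,70] y:[32,37] z:[40,44] -> miss, prune
  N13 x:[40,72] y:[10,19] z:[51/2,33] -> miss, prune

Summary -> nodes [0, 2, 6, 10, 7, 8, 13]; box-tests=7; leaf-entries=1; first=P12

== RESULT ==
1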